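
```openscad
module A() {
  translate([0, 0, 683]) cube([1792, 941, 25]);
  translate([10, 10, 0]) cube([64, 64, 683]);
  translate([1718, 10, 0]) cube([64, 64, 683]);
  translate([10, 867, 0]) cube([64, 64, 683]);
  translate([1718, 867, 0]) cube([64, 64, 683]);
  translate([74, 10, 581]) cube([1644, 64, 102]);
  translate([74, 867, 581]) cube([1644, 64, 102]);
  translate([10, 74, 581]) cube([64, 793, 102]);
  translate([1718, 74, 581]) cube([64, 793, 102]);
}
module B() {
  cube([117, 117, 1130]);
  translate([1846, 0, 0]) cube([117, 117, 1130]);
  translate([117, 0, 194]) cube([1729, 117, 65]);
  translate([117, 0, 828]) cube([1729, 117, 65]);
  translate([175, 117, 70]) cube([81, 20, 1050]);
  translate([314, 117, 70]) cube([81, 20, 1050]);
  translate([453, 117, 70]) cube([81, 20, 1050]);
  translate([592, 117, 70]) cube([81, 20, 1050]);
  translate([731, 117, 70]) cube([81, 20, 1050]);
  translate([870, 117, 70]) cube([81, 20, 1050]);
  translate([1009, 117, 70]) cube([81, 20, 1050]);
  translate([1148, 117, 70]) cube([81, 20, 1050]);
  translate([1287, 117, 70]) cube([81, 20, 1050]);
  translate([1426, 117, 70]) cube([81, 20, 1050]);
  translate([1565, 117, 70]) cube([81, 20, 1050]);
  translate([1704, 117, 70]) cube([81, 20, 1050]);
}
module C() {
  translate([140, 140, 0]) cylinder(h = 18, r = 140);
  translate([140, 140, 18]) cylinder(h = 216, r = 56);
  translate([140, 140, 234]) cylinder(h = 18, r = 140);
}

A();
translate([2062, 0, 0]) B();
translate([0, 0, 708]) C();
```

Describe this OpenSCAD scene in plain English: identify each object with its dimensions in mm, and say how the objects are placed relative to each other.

A is a rectangular dining table. The top is 1792×941×25 mm with its upper surface at z = 708 mm. It stands on four 64×64 mm square legs, each inset 10 mm from the nearest pair of top edges, running from the floor to the underside of the top. Four apron rails, 64 mm thick and 102 mm tall, run between adjacent legs with their top edges flush with the underside of the top and their outer faces flush with the legs' outer faces.

B is a fence section. Two 117×117 mm posts, 1130 mm tall, stand on the floor with a clear span of 1729 mm between their inner faces. Two horizontal rails of 117×65 mm section span the gap between the posts with their undersides at z = 194 mm and z = 828 mm, flush with the posts' −y face. 12 pickets, each 81 mm wide, 20 mm thick and 1050 mm tall, are fixed to the +y face of the rails with their bottoms at z = 70 mm, evenly spaced across the span with equal gaps (rounded down to the nearest mm) at the −x end and between each pair — any rounding remainder accumulates at the +x end.

C is a spool: two coaxial disc flanges of radius 140 mm and thickness 18 mm, joined by a core cylinder of radius 56 mm and height 216 mm. The lower flange rests on z = 0 and the three cylinders share a vertical axis.

The fence section is on the floor beside the table on its +x side. The spool is on top of the table.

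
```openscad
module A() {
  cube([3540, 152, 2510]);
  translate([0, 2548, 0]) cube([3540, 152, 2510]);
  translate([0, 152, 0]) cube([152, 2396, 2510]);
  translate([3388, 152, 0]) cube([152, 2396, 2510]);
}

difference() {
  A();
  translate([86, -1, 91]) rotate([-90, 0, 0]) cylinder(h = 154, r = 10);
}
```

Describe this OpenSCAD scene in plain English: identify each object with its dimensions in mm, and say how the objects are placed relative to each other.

A is a box-shaped house frame (walls only): outside footprint 3540×2700 mm, wall height 2510 mm, wall thickness 152 mm. The two y-facing walls run the full x-width; the two x-facing walls fit between the inner faces of the y-facing walls.

The house frame has a circular hole of radius 10 mm through its front wall, centred at (x = 86, z = 91).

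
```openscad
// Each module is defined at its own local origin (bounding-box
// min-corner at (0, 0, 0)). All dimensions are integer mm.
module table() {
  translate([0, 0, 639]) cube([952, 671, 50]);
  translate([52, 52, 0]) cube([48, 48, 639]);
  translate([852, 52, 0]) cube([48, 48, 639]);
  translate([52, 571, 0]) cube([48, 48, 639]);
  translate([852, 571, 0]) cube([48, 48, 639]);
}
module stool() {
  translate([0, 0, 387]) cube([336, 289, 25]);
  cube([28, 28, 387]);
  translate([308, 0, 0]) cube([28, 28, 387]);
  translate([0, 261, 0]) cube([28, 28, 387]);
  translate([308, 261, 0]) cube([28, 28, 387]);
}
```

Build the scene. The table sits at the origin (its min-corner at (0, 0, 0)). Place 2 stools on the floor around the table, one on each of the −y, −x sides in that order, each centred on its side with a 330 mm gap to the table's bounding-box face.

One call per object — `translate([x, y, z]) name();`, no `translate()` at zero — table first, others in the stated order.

table();
translate([308, -619, 0]) stool();
translate([-666, 191, 0]) stool();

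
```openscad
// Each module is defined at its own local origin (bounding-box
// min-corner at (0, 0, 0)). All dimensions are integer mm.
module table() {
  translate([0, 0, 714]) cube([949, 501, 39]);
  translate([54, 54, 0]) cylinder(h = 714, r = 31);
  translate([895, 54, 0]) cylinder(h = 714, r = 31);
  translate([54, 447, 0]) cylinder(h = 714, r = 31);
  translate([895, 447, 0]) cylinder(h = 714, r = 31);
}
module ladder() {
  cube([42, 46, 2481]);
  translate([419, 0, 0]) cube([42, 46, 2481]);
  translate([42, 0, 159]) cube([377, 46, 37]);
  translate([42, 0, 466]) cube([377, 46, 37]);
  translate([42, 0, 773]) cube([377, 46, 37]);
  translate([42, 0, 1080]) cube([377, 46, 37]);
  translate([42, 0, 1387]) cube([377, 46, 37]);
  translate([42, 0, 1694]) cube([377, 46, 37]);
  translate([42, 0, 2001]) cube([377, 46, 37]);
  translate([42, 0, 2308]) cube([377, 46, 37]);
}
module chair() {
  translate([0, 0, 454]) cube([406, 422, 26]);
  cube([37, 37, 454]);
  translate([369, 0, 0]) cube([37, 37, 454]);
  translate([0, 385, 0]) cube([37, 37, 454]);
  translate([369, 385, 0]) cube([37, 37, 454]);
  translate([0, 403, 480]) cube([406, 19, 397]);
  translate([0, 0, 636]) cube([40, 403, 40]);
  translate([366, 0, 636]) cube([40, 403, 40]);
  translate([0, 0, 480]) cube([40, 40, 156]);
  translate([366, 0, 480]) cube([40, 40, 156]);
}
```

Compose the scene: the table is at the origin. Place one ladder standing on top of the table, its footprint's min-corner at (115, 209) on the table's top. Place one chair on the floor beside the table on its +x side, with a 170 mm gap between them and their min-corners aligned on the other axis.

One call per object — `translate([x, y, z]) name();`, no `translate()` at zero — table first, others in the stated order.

table();
translate([115, 209, 753]) ladder();
translate([1119, 0, 0]) chair();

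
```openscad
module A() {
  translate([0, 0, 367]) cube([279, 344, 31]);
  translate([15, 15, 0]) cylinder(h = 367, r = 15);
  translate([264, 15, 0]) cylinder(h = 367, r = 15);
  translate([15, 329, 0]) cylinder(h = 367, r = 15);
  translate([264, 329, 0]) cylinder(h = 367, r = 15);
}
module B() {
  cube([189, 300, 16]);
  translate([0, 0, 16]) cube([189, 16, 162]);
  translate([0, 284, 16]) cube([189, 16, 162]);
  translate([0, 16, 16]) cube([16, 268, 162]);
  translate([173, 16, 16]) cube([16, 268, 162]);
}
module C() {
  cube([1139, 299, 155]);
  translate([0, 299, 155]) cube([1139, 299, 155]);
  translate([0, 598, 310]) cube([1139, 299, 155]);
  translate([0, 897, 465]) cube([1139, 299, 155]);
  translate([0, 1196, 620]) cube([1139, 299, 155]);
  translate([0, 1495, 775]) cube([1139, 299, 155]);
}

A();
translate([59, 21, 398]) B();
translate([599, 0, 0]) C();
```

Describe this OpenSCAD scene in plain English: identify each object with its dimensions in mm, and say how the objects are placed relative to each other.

A is a four-legged stool. The seat is a 279×344×31 mm slab whose top surface is at z = 398 mm; four round legs, each 30 mm in diameter, run from the floor (z = 0) to the underside of the seat, each leg's axis is inset half a diameter from the nearest pair of seat edges (so the leg's bounding box is flush with the corner).

B is an open storage box with external size 189×300×178 mm and wall thickness 16 mm (the base is also 16 mm thick). The base covers the whole footprint; the four walls stand on the base, with the y-facing walls full-width and the x-facing walls fitting between their inner faces.

C is a run of 6 identical solid stair steps. Each tread is 1139×299 mm and each step block is 155 mm high. Step 1 rests on the floor; step k is offset from step 1 by (k−1)×299 mm in y and (k−1)×155 mm in z.

The open box is on top of the stool. The staircase is on the floor beside the stool on its +x side.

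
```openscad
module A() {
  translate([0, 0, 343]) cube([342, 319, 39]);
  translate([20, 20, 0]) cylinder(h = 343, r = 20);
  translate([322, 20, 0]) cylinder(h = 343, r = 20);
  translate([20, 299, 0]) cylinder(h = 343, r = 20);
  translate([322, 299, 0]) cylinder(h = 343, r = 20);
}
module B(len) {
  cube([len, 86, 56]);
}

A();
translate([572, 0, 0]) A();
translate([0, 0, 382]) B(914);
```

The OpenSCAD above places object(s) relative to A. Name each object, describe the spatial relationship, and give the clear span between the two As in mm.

A is a stool. B is a beam. A beam spans the tops of two stools. The clear span between the two stools is 230 mm.

Second stool starts at x = 572; first ends at x = 342; clear span = 572 − 342 = 230 mm.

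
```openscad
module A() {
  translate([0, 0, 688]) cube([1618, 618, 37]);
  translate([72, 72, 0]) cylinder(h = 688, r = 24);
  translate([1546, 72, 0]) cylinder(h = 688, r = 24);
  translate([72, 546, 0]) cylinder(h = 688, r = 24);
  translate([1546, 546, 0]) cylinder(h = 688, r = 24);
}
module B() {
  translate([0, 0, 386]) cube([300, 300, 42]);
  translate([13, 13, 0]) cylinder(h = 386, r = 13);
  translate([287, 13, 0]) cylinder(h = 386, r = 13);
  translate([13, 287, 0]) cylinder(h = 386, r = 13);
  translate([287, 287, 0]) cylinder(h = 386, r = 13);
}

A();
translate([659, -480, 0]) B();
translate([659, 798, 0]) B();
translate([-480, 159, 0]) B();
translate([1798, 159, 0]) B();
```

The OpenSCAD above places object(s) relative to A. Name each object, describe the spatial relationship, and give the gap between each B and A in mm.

A is a table. B is a stool. Four stools sit around the table at the −y, +y, −x, +x sides. The gap between each stool and the table is 180 mm.

Each stool's nearest face is 180 mm from the table's bounding box.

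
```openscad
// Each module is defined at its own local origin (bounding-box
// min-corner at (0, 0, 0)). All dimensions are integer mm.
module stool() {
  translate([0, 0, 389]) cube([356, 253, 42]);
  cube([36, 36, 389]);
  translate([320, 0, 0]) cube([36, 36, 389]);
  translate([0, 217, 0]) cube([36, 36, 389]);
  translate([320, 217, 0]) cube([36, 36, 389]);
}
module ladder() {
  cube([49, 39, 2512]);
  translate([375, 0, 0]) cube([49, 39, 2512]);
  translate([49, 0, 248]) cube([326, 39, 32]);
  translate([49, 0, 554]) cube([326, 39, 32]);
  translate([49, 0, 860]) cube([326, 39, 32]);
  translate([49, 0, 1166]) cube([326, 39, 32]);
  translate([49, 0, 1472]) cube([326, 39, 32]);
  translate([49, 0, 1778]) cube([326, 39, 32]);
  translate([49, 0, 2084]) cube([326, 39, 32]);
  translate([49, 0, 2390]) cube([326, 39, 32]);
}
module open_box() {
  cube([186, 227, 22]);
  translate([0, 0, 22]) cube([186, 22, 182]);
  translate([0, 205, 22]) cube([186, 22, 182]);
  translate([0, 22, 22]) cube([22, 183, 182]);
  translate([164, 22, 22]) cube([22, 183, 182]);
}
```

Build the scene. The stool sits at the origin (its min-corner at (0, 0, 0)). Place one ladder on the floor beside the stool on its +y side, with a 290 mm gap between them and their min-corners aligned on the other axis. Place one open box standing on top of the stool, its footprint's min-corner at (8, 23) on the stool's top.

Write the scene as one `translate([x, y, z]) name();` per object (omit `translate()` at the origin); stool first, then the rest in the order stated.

stool();
translate([0, 543, 0]) ladder();
translate([8, 23, 431]) open_box();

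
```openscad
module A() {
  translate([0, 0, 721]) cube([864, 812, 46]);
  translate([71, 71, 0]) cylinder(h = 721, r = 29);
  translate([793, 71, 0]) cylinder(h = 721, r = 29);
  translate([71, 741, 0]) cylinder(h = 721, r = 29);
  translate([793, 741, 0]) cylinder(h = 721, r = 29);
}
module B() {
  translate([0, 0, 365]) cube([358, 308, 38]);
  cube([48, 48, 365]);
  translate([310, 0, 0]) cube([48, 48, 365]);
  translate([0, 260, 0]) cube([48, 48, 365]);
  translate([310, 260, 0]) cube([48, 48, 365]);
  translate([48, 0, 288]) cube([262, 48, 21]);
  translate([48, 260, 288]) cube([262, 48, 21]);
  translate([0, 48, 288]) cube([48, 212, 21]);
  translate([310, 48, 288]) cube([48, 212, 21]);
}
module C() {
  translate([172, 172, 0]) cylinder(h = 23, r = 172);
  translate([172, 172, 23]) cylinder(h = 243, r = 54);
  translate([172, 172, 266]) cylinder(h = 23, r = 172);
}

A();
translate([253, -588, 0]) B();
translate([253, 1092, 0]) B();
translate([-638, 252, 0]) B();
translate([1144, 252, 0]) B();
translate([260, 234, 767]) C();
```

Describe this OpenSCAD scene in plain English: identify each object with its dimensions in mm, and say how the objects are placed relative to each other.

A is a rectangular dining table. The top is 864×812×46 mm with its upper surface at z = 767 mm. It stands on four round legs of 58 mm diameter, each leg's bounding box inset 42 mm from the nearest pair of top edges, running from the floor to the underside of the top.

B is a simple wooden stool: a rectangular seat 358 mm (x) by 308 mm (y), 38 mm thick, top face at z = 403 mm, on four square legs, each 48×48 mm in cross-section. The legs rest on z = 0, each flush with a corner of the seat. Four stretchers, 48 mm wide and 21 mm tall, connect adjacent legs with their undersides at z = 288 mm, each running between the inner faces of the legs it joins and aligned with the legs' outer faces on the other axis.

C is a spool: two coaxial disc flanges of radius 172 mm and thickness 23 mm, joined by a core cylinder of radius 54 mm and height 243 mm. The lower flange rests on z = 0 and the three cylinders share a vertical axis.

Four stools sit around the table at the −y, +y, −x, +x sides. The spool is on top of the table, centred.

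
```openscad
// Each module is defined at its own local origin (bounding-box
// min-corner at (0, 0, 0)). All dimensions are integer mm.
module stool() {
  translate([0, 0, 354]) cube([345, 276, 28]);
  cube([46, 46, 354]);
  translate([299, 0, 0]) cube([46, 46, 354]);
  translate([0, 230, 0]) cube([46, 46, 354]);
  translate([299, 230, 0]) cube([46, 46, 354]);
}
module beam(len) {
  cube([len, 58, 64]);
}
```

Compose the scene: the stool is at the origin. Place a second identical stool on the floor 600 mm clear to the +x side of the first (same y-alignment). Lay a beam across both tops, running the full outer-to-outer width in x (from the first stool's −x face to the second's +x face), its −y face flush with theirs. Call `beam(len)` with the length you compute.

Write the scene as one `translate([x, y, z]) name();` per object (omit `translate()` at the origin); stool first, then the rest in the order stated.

stool();
translate([945, 0, 0]) stool();
translate([0, 0, 382]) beam(1290);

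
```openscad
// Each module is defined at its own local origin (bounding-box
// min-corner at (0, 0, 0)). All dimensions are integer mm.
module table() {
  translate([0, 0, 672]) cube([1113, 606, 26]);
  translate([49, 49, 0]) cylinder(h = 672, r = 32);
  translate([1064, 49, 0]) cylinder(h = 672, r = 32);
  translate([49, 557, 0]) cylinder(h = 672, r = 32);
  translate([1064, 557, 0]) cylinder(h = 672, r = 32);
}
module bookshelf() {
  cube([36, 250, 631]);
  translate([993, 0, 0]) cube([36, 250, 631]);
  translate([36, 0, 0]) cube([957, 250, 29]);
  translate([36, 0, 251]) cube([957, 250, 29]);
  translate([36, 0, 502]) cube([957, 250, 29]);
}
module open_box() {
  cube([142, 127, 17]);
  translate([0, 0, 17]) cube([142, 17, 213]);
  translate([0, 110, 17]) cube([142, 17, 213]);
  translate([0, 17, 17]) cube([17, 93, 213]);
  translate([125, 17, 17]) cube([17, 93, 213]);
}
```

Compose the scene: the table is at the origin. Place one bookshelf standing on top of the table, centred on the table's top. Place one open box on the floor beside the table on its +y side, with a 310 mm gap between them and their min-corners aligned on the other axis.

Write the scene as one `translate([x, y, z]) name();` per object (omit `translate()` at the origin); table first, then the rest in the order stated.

table();
translate([42, 178, 698]) bookshelf();
translate([0, 916, 0]) open_box();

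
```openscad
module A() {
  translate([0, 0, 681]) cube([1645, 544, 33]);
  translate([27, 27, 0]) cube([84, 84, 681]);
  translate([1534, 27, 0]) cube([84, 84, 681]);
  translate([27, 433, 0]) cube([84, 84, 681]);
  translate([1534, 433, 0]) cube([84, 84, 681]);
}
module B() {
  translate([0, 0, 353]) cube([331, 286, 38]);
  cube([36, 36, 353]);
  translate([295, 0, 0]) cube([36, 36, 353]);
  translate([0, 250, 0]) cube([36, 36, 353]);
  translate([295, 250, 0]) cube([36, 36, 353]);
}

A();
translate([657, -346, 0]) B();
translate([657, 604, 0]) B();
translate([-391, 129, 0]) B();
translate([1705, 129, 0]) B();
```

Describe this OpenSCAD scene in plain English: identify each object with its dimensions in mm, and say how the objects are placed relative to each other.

A is a rectangular dining table. The top is 1645×544×33 mm with its upper surface at z = 714 mm. It stands on four 84×84 mm square legs, each inset 27 mm from the nearest pair of top edges, running from the floor to the underside of the top.

B is a four-legged stool. The seat is a 331×286×38 mm slab whose top surface is at z = 391 mm; four square legs, each 36×36 mm in cross-section, run from the floor (z = 0) to the underside of the seat, each flush with a corner of the seat.

Four stools sit around the table at the −y, +y, −x, +x sides.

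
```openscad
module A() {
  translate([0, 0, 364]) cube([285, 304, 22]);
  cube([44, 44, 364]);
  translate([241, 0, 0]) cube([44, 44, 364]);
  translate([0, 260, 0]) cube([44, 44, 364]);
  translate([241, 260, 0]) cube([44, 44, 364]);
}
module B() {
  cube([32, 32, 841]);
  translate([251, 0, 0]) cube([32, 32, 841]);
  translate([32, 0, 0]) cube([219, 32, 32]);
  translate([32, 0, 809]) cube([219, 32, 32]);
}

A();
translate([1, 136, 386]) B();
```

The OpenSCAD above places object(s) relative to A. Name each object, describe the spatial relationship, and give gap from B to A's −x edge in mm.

The picture frame's min-x is at 1; the stool's min-x is 0; gap = 1 mm.

A is a stool. B is a picture frame. The picture frame is on top of the stool, centred. The gap from the picture frame to the stool's −x edge is 1 mm.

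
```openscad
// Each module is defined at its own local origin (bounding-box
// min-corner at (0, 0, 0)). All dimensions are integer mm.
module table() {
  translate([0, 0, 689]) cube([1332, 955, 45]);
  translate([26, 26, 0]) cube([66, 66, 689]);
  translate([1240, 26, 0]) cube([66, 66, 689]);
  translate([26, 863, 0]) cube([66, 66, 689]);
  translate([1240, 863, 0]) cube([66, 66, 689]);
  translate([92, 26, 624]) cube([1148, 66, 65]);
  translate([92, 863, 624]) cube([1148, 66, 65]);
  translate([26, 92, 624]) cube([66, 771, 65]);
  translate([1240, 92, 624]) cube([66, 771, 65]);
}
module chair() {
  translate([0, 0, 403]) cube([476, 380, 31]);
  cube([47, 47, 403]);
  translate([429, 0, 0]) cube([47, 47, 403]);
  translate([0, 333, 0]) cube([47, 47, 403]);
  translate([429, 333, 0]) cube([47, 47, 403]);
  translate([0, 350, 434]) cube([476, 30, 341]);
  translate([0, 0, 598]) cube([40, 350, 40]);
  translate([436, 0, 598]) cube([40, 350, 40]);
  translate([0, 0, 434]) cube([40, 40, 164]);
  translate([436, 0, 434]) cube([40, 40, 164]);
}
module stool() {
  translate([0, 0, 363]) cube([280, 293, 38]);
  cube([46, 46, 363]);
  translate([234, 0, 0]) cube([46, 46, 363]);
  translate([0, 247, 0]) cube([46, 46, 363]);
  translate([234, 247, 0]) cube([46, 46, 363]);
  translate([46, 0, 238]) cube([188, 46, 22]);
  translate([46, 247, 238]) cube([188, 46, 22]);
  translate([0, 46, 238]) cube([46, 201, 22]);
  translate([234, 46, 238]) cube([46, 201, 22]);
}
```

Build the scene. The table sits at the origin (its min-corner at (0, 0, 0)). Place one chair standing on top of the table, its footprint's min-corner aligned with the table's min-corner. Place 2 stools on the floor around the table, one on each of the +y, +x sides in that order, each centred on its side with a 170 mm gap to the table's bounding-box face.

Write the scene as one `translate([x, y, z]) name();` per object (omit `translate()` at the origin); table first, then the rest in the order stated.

table();
translate([0, 0, 734]) chair();
translate([526, 1125, 0]) stool();
translate([1502, 331, 0]) stool();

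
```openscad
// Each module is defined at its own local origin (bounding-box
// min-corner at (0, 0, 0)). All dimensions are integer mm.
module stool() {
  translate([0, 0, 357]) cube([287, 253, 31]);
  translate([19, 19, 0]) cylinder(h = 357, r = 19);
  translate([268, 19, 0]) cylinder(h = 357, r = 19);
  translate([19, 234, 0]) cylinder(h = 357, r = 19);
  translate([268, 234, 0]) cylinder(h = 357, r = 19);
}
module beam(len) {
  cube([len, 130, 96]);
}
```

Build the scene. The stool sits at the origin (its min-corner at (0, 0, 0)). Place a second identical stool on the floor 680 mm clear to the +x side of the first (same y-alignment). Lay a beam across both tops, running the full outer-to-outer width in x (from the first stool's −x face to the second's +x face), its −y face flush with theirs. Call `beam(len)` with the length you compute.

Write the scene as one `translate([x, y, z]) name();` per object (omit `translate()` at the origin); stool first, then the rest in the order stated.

stool();
translate([967, 0, 0]) stool();
translate([0, 0, 388]) beam(1254);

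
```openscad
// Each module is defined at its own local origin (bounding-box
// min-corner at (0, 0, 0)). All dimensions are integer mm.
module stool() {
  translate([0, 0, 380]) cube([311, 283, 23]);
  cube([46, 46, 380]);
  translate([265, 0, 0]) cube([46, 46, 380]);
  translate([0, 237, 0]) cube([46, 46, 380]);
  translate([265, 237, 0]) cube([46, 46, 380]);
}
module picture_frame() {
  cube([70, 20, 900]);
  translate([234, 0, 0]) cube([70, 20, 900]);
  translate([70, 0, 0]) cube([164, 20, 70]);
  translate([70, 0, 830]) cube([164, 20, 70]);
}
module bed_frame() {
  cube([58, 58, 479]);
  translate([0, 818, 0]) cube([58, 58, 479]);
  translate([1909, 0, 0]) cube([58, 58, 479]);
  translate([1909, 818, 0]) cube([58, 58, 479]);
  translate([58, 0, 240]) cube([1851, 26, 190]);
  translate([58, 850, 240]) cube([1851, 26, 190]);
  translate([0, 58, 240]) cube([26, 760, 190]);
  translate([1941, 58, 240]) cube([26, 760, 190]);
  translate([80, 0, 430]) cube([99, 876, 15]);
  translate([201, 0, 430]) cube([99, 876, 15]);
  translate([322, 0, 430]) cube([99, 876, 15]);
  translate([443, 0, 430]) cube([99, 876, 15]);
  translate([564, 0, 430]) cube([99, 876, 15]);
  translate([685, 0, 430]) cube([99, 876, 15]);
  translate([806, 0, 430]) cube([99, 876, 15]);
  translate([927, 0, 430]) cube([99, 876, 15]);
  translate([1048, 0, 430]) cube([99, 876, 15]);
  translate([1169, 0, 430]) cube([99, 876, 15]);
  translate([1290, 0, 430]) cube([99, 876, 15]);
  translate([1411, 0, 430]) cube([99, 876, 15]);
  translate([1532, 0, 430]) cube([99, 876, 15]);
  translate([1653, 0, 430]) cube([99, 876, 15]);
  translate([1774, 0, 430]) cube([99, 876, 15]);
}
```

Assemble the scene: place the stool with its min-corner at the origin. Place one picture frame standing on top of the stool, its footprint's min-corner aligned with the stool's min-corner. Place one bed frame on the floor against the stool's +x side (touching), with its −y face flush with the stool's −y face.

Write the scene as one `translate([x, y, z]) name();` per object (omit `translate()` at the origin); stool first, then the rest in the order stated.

stool();
translate([0, 0, 403]) picture_frame();
translate([311, 0, 0]) bed_frame();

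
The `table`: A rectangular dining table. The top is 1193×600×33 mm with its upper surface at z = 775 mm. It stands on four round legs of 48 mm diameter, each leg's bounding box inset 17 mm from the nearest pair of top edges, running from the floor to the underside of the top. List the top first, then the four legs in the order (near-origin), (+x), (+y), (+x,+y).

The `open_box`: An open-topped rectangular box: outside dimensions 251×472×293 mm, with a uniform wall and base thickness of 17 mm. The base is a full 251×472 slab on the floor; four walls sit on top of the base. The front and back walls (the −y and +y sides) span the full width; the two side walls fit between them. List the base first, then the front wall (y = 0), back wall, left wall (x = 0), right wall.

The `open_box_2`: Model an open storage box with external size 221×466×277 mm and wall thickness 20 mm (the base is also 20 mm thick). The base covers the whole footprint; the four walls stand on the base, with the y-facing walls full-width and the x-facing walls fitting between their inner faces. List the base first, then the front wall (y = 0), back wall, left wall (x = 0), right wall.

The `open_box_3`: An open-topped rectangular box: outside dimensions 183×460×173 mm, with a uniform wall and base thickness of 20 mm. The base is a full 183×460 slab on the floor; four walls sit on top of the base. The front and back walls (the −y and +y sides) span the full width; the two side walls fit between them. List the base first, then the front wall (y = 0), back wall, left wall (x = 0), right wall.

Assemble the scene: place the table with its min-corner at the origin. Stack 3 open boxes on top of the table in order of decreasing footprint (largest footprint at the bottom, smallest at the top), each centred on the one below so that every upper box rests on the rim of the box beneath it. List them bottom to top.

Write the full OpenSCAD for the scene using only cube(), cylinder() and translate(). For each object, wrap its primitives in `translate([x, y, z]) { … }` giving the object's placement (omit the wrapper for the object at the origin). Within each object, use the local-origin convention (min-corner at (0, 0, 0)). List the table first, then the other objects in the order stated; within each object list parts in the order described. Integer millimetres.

translate([0, 0, 742]) cube([1193, 600, 33]);
translate([41, 41, 0]) cylinder(h = 742, r = 24);
translate([1152, 41, 0]) cylinder(h = 742, r = 24);
translate([41, 559, 0]) cylinder(h = 742, r = 24);
translate([1152, 559, 0]) cylinder(h = 742, r = 24);
translate([471, 64, 775]) {
  cube([251, 472, 17]);
  translate([0, 0, 17]) cube([251, 17, 276]);
  translate([0, 455, 17]) cube([251, 17, 276]);
  translate([0, 17, 17]) cube([17, 438, 276]);
  translate([234, 17, 17]) cube([17, 438, 276]);
}
translate([486, 67, 1068]) {
  cube([221, 466, 20]);
  translate([0, 0, 20]) cube([221, 20, 257]);
  translate([0, 446, 20]) cube([221, 20, 257]);
  translate([0, 20, 20]) cube([20, 426, 257]);
  translate([201, 20, 20]) cube([20, 426, 257]);
}
translate([505, 70, 1345]) {
  cube([183, 460, 20]);
  translate([0, 0, 20]) cube([183, 20, 153]);
  translate([0, 440, 20]) cube([183, 20, 153]);
  translate([0, 20, 20]) cube([20, 420, 153]);
  translate([163, 20, 20]) cube([20, 420, 153]);
}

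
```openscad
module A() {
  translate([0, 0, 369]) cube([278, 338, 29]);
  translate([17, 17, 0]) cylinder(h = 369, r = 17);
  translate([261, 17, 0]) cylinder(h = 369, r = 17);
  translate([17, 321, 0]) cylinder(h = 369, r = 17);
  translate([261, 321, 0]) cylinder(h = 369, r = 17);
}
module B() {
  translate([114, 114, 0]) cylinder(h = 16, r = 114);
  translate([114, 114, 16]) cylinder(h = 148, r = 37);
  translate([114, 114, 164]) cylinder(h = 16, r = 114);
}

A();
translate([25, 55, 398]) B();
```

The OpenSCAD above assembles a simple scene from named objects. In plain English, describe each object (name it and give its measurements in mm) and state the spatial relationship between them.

A is a simple wooden stool: a rectangular seat 278 mm (x) by 338 mm (y), 29 mm thick, top face at z = 398 mm, on four round legs, each 34 mm in diameter. The legs rest on z = 0, each leg's axis is inset half a diameter from the nearest pair of seat edges (so the leg's bounding box is flush with the corner).

B is a spool: two coaxial disc flanges of radius 114 mm and thickness 16 mm, joined by a core cylinder of radius 37 mm and height 148 mm. The lower flange rests on z = 0 and the three cylinders share a vertical axis.

The spool is on top of the stool, centred.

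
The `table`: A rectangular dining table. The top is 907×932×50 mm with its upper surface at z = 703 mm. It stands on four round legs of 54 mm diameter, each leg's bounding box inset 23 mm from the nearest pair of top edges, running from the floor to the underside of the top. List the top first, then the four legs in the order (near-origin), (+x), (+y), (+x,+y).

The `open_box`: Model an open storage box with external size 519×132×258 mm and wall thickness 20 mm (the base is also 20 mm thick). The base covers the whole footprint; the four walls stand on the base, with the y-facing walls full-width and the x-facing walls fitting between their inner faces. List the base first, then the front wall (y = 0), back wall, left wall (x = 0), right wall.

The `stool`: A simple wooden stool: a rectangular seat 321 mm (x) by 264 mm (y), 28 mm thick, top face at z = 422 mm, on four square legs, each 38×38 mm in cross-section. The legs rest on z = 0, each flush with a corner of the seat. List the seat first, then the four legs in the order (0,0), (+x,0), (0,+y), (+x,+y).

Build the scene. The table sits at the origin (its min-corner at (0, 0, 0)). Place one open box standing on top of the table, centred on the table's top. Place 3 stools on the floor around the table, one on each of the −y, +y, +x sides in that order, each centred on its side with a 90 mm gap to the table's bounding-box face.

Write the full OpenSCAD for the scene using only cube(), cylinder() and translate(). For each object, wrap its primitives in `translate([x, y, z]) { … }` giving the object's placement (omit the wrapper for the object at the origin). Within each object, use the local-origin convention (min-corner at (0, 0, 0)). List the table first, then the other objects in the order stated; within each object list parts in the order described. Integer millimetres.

translate([0, 0, 653]) cube([907, 932, 50]);
translate([50, 50, 0]) cylinder(h = 653, r = 27);
translate([857, 50, 0]) cylinder(h = 653, r = 27);
translate([50, 882, 0]) cylinder(h = 653, r = 27);
translate([857, 882, 0]) cylinder(h = 653, r = 27);
translate([194, 400, 703]) {
  cube([519, 132, 20]);
  translate([0, 0, 20]) cube([519, 20, 238]);
  translate([0, 112, 20]) cube([519, 20, 238]);
  translate([0, 20, 20]) cube([20, 92, 238]);
  translate([499, 20, 20]) cube([20, 92, 238]);
}
translate([293, -354, 0]) {
  translate([0, 0, 394]) cube([321, 264, 28]);
  cube([38, 38, 394]);
  translate([283, 0, 0]) cube([38, 38, 394]);
  translate([0, 226, 0]) cube([38, 38, 394]);
  translate([283, 226, 0]) cube([38, 38, 394]);
}
translate([293, 1022, 0]) {
  translate([0, 0, 394]) cube([321, 264, 28]);
  cube([38, 38, 394]);
  translate([283, 0, 0]) cube([38, 38, 394]);
  translate([0, 226, 0]) cube([38, 38, 394]);
  translate([283, 226, 0]) cube([38, 38, 394]);
}
translate([997, 334, 0]) {
  translate([0, 0, 394]) cube([321, 264, 28]);
  cube([38, 38, 394]);
  translate([283, 0, 0]) cube([38, 38, 394]);
  translate([0, 226, 0]) cube([38, 38, 394]);
  translate([283, 226, 0]) cube([38, 38, 394]);
}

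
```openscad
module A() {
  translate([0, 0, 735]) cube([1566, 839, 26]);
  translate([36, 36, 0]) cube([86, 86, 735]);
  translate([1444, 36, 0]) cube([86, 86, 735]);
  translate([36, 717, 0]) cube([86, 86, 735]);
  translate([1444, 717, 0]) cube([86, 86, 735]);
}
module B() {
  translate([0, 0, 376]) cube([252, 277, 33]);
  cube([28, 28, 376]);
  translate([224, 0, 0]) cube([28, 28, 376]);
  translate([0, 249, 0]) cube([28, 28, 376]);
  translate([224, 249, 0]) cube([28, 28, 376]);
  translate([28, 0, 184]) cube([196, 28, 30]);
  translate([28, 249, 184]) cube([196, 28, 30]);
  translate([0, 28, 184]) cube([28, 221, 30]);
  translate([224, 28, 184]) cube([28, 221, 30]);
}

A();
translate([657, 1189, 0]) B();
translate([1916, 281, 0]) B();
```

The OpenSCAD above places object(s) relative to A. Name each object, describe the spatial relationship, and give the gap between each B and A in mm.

A is a table. B is a stool. Two stools sit around the table at the +y, +x sides. The gap between each stool and the table is 350 mm.

Each stool's nearest face is 350 mm from the table's bounding box.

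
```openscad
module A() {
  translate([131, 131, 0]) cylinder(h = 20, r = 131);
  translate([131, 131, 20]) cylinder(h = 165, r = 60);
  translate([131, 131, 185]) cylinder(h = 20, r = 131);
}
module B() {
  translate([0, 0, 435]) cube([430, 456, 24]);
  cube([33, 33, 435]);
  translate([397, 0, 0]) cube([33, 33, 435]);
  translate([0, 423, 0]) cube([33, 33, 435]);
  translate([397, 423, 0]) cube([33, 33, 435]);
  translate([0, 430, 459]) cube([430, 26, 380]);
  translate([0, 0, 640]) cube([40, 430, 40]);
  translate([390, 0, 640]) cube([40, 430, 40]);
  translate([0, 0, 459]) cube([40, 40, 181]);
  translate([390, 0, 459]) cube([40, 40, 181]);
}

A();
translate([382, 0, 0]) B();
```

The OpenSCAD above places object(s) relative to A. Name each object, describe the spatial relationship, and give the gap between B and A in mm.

The chair's nearest face is 120 mm from the spool's +x face.

A is a spool. B is a chair. The chair is on the floor beside the spool on its +x side. The gap between the chair and the spool is 120 mm.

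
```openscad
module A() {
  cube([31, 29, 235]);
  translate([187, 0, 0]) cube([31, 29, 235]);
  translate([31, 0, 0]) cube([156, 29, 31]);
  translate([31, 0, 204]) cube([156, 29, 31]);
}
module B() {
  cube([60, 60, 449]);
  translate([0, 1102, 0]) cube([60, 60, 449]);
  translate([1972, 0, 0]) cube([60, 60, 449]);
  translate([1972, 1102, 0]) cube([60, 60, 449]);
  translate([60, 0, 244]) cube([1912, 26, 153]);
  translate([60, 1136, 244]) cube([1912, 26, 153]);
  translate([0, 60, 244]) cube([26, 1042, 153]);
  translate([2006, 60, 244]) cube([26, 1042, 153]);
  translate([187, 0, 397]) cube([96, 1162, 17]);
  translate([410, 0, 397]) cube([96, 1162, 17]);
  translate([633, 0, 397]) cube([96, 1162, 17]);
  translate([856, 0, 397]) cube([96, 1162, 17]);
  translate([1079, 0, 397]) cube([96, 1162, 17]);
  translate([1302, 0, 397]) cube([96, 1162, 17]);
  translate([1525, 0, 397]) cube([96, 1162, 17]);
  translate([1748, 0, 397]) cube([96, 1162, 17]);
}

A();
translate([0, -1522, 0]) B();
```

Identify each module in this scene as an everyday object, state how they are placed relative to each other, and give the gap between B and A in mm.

A is a picture frame. B is a bed frame. The bed frame is on the floor beside the picture frame on its −y side. The gap between the bed frame and the picture frame is 360 mm.

The bed frame's nearest face is 360 mm from the picture frame's −y face.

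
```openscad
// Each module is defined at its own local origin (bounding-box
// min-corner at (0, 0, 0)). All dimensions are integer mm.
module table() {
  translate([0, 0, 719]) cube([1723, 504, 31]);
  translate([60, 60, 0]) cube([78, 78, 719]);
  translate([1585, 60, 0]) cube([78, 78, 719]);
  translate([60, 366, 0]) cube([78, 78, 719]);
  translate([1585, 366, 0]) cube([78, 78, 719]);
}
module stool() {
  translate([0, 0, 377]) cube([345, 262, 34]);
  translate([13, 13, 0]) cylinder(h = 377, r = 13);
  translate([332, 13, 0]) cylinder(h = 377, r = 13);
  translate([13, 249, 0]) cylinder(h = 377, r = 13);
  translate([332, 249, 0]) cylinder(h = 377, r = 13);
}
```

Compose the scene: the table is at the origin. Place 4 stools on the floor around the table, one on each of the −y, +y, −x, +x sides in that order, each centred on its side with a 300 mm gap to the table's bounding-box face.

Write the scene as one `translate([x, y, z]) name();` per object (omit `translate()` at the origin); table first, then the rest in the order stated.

table();
translate([689, -562, 0]) stool();
translate([689, 804, 0]) stool();
translate([-645, 121, 0]) stool();
translate([2023, 121, 0]) stool();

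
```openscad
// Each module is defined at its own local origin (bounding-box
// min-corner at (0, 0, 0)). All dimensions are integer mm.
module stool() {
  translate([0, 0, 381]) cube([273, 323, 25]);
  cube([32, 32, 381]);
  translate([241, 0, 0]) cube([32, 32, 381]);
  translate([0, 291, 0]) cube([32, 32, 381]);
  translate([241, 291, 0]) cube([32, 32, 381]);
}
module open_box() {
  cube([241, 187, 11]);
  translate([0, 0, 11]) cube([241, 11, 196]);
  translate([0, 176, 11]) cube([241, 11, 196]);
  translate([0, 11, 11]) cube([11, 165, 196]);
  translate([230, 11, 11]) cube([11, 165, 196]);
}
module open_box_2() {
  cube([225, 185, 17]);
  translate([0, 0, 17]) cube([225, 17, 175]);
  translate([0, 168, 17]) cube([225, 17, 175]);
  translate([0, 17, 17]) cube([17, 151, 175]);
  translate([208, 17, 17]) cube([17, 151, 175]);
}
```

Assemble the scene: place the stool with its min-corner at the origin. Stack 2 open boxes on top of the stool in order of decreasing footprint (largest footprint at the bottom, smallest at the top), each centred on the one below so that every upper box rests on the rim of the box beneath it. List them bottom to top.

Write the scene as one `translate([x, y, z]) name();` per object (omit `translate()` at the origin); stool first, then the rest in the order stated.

stool();
translate([16, 68, 406]) open_box();
translate([24, 69, 613]) open_box_2();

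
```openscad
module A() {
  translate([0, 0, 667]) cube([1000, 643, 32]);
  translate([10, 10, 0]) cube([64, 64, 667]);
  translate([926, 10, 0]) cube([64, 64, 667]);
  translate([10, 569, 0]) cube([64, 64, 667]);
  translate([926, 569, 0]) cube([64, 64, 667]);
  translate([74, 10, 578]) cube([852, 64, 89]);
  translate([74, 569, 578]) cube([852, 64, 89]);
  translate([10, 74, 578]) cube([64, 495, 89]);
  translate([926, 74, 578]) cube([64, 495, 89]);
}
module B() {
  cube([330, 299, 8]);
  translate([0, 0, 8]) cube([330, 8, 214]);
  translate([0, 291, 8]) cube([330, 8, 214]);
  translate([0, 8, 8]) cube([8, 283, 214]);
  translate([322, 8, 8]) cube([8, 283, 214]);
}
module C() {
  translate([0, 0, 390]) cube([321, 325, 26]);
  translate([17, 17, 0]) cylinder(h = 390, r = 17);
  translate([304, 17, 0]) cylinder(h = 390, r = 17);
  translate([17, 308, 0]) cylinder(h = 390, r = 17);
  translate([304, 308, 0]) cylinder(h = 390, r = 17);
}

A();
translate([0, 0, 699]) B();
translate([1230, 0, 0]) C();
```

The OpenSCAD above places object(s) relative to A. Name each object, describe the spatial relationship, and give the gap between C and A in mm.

A is a table. B is an open box. C is a stool. The open box is on top of the table. The stool is on the floor beside the table on its +x side. The gap between the stool and the table is 230 mm.

The stool's nearest face is 230 mm from the table's +x face.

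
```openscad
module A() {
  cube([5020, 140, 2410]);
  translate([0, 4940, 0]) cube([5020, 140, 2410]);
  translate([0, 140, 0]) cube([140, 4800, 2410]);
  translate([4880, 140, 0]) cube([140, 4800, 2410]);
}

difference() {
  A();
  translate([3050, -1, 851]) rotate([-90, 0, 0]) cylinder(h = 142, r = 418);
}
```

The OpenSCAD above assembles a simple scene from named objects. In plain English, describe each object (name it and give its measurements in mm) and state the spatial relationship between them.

A is a box-shaped house frame (walls only): outside footprint 5020×5080 mm, wall height 2410 mm, wall thickness 140 mm. The two y-facing walls run the full x-width; the two x-facing walls fit between the inner faces of the y-facing walls.

The house frame has a circular hole of radius 418 mm through its front wall, centred at (x = 3050, z = 851).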